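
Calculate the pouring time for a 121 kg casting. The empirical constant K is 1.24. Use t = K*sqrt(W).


Formula: t = K * sqrt(W)
sqrt(W) = sqrt(121) = 11.00000
t = 1.24 * 11.00000 = 13.6400 s


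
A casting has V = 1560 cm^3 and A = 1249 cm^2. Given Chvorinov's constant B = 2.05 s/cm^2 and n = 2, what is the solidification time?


Formula: t_s = B * (V/A)^n  (Chvorinov's rule, n=2)
Modulus M = V/A = 1560/1249 = 1.248999 cm
M^2 = 1.248999^2 = 1.559999 cm^2
t_s = 2.05 * 1.559999 = 3.1980 s

Final answer: 3.1980 s


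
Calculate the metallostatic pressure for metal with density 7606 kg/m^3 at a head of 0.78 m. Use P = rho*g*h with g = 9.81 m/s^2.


Formula: P = rho * g * h
rho * g = 7606 * 9.81 = 74614.86 N/m^3
P = 74614.86 * 0.78 = 58199.5908 Pa


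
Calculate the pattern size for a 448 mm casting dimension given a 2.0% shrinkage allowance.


Formula: L_pattern = L_casting * (1 + shrinkage_rate/100)
Shrinkage factor = 1 + 2.0/100 = 1.02
L_pattern = 448 mm * 1.02 = 456.9600 mm

Answer: 456.9600 mm


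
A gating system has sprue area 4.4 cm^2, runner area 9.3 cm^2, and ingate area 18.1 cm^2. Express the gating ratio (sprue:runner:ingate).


Sprue:Runner:Ingate = 1 : 9.3/4.4 : 18.1/4.4 = 1:2.11:4.11

Answer: 1:2.11:4.11


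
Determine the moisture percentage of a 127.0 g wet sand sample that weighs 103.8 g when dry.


Formula: MC = (W_wet - W_dry) / W_wet * 100
Water mass = 127.0 - 103.8 = 23.2 g
MC = 23.2 / 127.0 * 100 = 18.2677%


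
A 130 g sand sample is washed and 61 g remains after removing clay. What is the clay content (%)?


Formula: Clay% = (W_total - W_washed) / W_total * 100
Clay mass = 130 - 61 = 69 g
Clay% = 69 / 130 * 100 = 53.0769%

Answer: 53.0769%


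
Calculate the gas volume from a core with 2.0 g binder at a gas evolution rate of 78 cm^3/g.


Formula: V_gas = W_binder * gas_evolution_rate
V = 2.0 g * 78 cm^3/g = 156.0000 cm^3

Answer: 156.0000 cm^3


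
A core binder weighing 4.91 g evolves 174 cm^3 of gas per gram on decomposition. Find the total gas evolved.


Formula: V_gas = W_binder * gas_evolution_rate
V = 4.91 g * 174 cm^3/g = 854.3400 cm^3

Final answer: 854.3400 cm^3


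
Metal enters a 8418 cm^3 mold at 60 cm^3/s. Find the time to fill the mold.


Formula: t_fill = V_mold / Q_flow
t = 8418 cm^3 / 60 cm^3/s = 140.3000 s

Final answer: 140.3000 s


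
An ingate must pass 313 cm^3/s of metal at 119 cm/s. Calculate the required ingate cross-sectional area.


Formula: A_ingate = Q / v  (continuity equation)
A = 313 cm^3/s / 119 cm/s = 2.6303 cm^2

Answer: 2.6303 cm^2


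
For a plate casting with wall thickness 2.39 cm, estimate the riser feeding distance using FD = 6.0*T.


Formula: FD = 6.0 * T  (riser feeding-distance rule)
FD = 6.0 * 2.39 cm = 14.3400 cm

14.3400 cm


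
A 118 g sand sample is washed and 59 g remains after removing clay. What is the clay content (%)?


Formula: Clay% = (W_total - W_washed) / W_total * 100
Clay mass = 118 - 59 = 59 g
Clay% = 59 / 118 * 100 = 50.0000%

Final answer: 50.0000%


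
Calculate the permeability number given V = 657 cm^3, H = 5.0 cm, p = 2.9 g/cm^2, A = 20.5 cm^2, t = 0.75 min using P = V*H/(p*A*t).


Formula: Permeability Number P = (V * H) / (p * A * t)
Numerator: V * H = 657 * 5.0 = 3285.0
Denominator: p * A * t = 2.9 * 20.5 * 0.75 = 44.5875
P = 3285.0 / 44.5875 = 73.6754

73.6754


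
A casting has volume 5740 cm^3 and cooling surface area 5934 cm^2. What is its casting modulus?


Formula: Casting Modulus M = V / A
M = 5740 cm^3 / 5934 cm^2 = 0.9673 cm


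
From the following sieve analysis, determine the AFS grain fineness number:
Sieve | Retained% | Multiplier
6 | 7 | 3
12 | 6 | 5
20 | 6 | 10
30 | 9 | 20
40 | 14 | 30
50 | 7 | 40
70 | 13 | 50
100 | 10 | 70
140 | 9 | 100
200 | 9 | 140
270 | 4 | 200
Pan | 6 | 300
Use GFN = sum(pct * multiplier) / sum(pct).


Formula: GFN = sum(pct * multiplier) / sum(pct)
sum(pct * multiplier) = 7101
sum(pct) = 100
GFN = 7101 / 100 = 71.01

Final answer: 71.01


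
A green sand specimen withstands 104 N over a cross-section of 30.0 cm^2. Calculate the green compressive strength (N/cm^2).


Formula: Compressive Strength = Force / Area
Strength = 104 N / 30.0 cm^2 = 3.4667 N/cm^2

Final answer: 3.4667 N/cm^2


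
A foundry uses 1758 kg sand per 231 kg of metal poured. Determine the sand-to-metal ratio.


Formula: Sand-to-Metal Ratio = W_sand / W_metal
Ratio = 1758 kg / 231 kg = 7.6104

Answer: 7.6104


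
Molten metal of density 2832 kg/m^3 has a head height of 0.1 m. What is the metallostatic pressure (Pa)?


Formula: P = rho * g * h
rho * g = 2832 * 9.81 = 27781.92 N/m^3
P = 27781.92 * 0.1 = 2778.1920 Pa


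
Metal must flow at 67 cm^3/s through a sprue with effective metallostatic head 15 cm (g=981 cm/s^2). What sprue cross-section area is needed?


Formula: v = sqrt(2*g*h), A = Q/v
Velocity: v = sqrt(2 * 981 * 15) = sqrt(29430) = 171.5517 cm/s
Sprue area: A = Q / v = 67 / 171.5517 = 0.3906 cm^2


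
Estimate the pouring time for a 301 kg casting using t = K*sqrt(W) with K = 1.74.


Formula: t = K * sqrt(W)
sqrt(W) = sqrt(301) = 17.34935
t = 1.74 * 17.34935 = 30.1879 s


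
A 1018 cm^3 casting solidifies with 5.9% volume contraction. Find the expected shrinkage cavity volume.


Formula: V_shrink = V_casting * shrinkage_pct / 100
V_shrink = 1018 cm^3 * 5.9 / 100 = 60.0620 cm^3

Answer: 60.0620 cm^3


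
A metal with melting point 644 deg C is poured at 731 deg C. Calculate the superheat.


Formula: Superheat = T_pour - T_melt
Superheat = 731 - 644 = 87 deg C

Answer: 87 deg C


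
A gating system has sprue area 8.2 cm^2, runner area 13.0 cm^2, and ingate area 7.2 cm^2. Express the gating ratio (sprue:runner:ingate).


Sprue:Runner:Ingate = 1 : 13.0/8.2 : 7.2/8.2 = 1:1.59:0.88

1:1.59:0.88


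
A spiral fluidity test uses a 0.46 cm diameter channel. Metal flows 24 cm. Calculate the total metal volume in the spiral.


Formula: V = pi * (d/2)^2 * L  (cylinder volume)
Radius = 0.46/2 = 0.23 cm
V = pi * 0.23^2 * 24 = 3.9886 cm^3

3.9886 cm^3


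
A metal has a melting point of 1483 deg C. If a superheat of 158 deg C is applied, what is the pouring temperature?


Formula: T_pour = T_melt + Superheat
T_pour = 1483 + 158 = 1641 deg C

1641 deg C


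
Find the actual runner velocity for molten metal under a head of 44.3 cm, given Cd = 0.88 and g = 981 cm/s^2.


Formula: v = Cd * sqrt(2 * g * h)  (Torricelli with discharge coefficient)
2*g*h = 2 * 981 * 44.3 = 86916.6 cm^2/s^2
sqrt(86916.6) = 294.81621 cm/s
v = 0.88 * 294.81621 = 259.4383 cm/s


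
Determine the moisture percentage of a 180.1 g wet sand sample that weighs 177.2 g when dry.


Formula: MC = (W_wet - W_dry) / W_wet * 100
Water mass = 180.1 - 177.2 = 2.9 g
MC = 2.9 / 180.1 * 100 = 1.6102%

1.6102%


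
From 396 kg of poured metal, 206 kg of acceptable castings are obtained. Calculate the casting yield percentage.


Formula: Casting Yield = (W_good / W_total) * 100
Yield = (206 kg / 396 kg) * 100 = 52.0202%

Final answer: 52.0202%


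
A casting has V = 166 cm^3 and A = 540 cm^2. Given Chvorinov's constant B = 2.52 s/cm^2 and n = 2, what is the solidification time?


Formula: t_s = B * (V/A)^n  (Chvorinov's rule, n=2)
Modulus M = V/A = 166/540 = 0.307407 cm
M^2 = 0.307407^2 = 0.094499 cm^2
t_s = 2.52 * 0.094499 = 0.2381 s


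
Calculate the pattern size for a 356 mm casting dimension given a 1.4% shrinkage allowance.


Formula: L_pattern = L_casting * (1 + shrinkage_rate/100)
Shrinkage factor = 1 + 1.4/100 = 1.014
L_pattern = 356 mm * 1.014 = 360.9840 mm

Answer: 360.9840 mm


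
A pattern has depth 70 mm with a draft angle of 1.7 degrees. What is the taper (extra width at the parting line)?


Formula: taper = depth * tan(draft_angle)
tan(1.7 deg) = 0.0296793
taper = 70 mm * 0.0296793 = 2.0776 mm

Final answer: 2.0776 mm


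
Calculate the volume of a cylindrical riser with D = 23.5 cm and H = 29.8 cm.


Formula: V = pi * (D/2)^2 * H  (cylinder volume)
Radius = D/2 = 23.5/2 = 11.75 cm
V = pi * 11.75^2 * 29.8 = 12925.3368 cm^3

Answer: 12925.3368 cm^3


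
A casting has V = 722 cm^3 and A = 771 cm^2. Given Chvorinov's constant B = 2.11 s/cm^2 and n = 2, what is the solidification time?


Formula: t_s = B * (V/A)^n  (Chvorinov's rule, n=2)
Modulus M = V/A = 722/771 = 0.936446 cm
M^2 = 0.936446^2 = 0.876931 cm^2
t_s = 2.11 * 0.876931 = 1.8503 s

1.8503 s


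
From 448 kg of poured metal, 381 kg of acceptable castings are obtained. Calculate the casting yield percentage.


Formula: Casting Yield = (W_good / W_total) * 100
Yield = (381 kg / 448 kg) * 100 = 85.0446%

Final answer: 85.0446%


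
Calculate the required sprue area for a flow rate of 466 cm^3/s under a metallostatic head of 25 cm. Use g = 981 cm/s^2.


Formula: v = sqrt(2*g*h), A = Q/v
Velocity: v = sqrt(2 * 981 * 25) = sqrt(49050) = 221.4723 cm/s
Sprue area: A = Q / v = 466 / 221.4723 = 2.1041 cm^2

Answer: 2.1041 cm^2


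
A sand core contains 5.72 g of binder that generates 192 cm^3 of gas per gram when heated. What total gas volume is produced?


Formula: V_gas = W_binder * gas_evolution_rate
V = 5.72 g * 192 cm^3/g = 1098.2400 cm^3

1098.2400 cm^3


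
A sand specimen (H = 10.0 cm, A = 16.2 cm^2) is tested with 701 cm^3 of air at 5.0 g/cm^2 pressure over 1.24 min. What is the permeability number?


Formula: Permeability Number P = (V * H) / (p * A * t)
Numerator: V * H = 701 * 10.0 = 7010.0
Denominator: p * A * t = 5.0 * 16.2 * 1.24 = 100.44
P = 7010.0 / 100.44 = 69.7929


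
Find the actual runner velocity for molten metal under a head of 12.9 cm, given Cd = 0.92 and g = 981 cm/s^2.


Formula: v = Cd * sqrt(2 * g * h)  (Torricelli with discharge coefficient)
2*g*h = 2 * 981 * 12.9 = 25309.8 cm^2/s^2
sqrt(25309.8) = 159.09054 cm/s
v = 0.92 * 159.09054 = 146.3633 cm/s

Answer: 146.3633 cm/s


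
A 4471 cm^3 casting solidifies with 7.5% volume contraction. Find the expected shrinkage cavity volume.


Formula: V_shrink = V_casting * shrinkage_pct / 100
V_shrink = 4471 cm^3 * 7.5 / 100 = 335.3250 cm^3


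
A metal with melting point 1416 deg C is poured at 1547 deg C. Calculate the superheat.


Formula: Superheat = T_pour - T_melt
Superheat = 1547 - 1416 = 131 deg C


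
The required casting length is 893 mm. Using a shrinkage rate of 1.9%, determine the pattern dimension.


Formula: L_pattern = L_casting * (1 + shrinkage_rate/100)
Shrinkage factor = 1 + 1.9/100 = 1.019
L_pattern = 893 mm * 1.019 = 909.9670 mm

Final answer: 909.9670 mm


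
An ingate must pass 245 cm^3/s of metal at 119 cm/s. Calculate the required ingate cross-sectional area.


Formula: A_ingate = Q / v  (continuity equation)
A = 245 cm^3/s / 119 cm/s = 2.0588 cm^2


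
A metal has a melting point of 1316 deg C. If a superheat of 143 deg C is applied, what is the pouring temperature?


Formula: T_pour = T_melt + Superheat
T_pour = 1316 + 143 = 1459 deg C


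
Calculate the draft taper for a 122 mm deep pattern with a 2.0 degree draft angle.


Formula: taper = depth * tan(draft_angle)
tan(2.0 deg) = 0.0349208
taper = 122 mm * 0.0349208 = 4.2603 mm

4.2603 mm


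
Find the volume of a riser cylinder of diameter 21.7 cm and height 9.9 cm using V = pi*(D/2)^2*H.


Formula: V = pi * (D/2)^2 * H  (cylinder volume)
Radius = D/2 = 21.7/2 = 10.85 cm
V = pi * 10.85^2 * 9.9 = 3661.3778 cm^3

Final answer: 3661.3778 cm^3


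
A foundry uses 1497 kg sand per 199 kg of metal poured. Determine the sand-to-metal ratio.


Formula: Sand-to-Metal Ratio = W_sand / W_metal
Ratio = 1497 kg / 199 kg = 7.5226

Answer: 7.5226


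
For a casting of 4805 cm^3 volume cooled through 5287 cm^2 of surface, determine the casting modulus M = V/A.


Formula: Casting Modulus M = V / A
M = 4805 cm^3 / 5287 cm^2 = 0.9088 cm

Answer: 0.9088 cm


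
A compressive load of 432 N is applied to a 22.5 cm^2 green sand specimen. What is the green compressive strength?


Formula: Compressive Strength = Force / Area
Strength = 432 N / 22.5 cm^2 = 19.2000 N/cm^2

19.2000 N/cm^2


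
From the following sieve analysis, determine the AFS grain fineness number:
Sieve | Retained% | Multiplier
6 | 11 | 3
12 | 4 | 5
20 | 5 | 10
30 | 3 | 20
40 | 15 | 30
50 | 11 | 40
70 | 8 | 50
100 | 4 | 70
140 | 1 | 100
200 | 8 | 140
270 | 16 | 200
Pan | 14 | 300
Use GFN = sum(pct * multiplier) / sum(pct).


Formula: GFN = sum(pct * multiplier) / sum(pct)
sum(pct * multiplier) = 10353
sum(pct) = 100
GFN = 10353 / 100 = 103.53

103.53


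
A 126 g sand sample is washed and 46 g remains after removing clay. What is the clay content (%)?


Formula: Clay% = (W_total - W_washed) / W_total * 100
Clay mass = 126 - 46 = 80 g
Clay% = 80 / 126 * 100 = 63.4921%

Answer: 63.4921%


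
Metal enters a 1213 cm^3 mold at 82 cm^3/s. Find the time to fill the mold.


Formula: t_fill = V_mold / Q_flow
t = 1213 cm^3 / 82 cm^3/s = 14.7927 s


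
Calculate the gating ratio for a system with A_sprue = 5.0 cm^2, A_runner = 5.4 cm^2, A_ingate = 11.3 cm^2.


Sprue:Runner:Ingate = 1 : 5.4/5.0 : 11.3/5.0 = 1:1.08:2.26

1:1.08:2.26


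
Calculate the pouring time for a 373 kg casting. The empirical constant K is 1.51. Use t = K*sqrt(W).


Formula: t = K * sqrt(W)
sqrt(W) = sqrt(373) = 19.31321
t = 1.51 * 19.31321 = 29.1629 s


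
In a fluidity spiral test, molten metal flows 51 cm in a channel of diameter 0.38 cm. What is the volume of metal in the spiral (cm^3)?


Formula: V = pi * (d/2)^2 * L  (cylinder volume)
Radius = 0.38/2 = 0.19 cm
V = pi * 0.19^2 * 51 = 5.7840 cm^3

Answer: 5.7840 cm^3


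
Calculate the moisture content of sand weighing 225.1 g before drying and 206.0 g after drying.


Formula: MC = (W_wet - W_dry) / W_wet * 100
Water mass = 225.1 - 206.0 = 19.1 g
MC = 19.1 / 225.1 * 100 = 8.4851%


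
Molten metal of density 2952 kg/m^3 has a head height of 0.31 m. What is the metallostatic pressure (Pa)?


Formula: P = rho * g * h
rho * g = 2952 * 9.81 = 28959.12 N/m^3
P = 28959.12 * 0.31 = 8977.3272 Pa

8977.3272 Pa


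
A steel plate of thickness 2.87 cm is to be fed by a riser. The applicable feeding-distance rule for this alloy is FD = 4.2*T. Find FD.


Formula: FD = 4.2 * T  (riser feeding-distance rule)
FD = 4.2 * 2.87 cm = 12.0540 cm

12.0540 cm


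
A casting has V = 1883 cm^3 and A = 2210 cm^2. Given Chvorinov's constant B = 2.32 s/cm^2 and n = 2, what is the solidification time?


Formula: t_s = B * (V/A)^n  (Chvorinov's rule, n=2)
Modulus M = V/A = 1883/2210 = 0.852036 cm
M^2 = 0.852036^2 = 0.725965 cm^2
t_s = 2.32 * 0.725965 = 1.6842 s

Answer: 1.6842 s


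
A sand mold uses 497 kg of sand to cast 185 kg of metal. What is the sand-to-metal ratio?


Formula: Sand-to-Metal Ratio = W_sand / W_metal
Ratio = 497 kg / 185 kg = 2.6865

Answer: 2.6865


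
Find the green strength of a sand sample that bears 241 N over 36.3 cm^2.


Formula: Compressive Strength = Force / Area
Strength = 241 N / 36.3 cm^2 = 6.6391 N/cm^2

Final answer: 6.6391 N/cm^2


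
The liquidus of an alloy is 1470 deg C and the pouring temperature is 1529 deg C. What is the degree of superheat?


Formula: Superheat = T_pour - T_melt
Superheat = 1529 - 1470 = 59 deg C

Answer: 59 deg C


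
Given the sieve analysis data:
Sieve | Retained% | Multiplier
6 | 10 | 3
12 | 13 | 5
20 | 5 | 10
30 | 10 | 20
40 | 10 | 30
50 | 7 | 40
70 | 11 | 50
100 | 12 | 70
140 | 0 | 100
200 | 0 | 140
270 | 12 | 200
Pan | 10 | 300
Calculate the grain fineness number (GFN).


Formula: GFN = sum(pct * multiplier) / sum(pct)
sum(pct * multiplier) = 7715
sum(pct) = 100
GFN = 7715 / 100 = 77.15

Answer: 77.15


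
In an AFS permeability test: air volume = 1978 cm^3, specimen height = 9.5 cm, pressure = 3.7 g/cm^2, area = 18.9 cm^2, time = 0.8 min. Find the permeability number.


Formula: Permeability Number P = (V * H) / (p * A * t)
Numerator: V * H = 1978 * 9.5 = 18791.0
Denominator: p * A * t = 3.7 * 18.9 * 0.8 = 55.944
P = 18791.0 / 55.944 = 335.8895

335.8895


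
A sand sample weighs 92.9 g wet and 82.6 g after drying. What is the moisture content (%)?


Formula: MC = (W_wet - W_dry) / W_wet * 100
Water mass = 92.9 - 82.6 = 10.3 g
MC = 10.3 / 92.9 * 100 = 11.0872%


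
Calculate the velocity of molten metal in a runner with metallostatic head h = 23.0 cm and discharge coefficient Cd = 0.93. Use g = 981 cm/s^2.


Formula: v = Cd * sqrt(2 * g * h)  (Torricelli with discharge coefficient)
2*g*h = 2 * 981 * 23.0 = 45126.0 cm^2/s^2
sqrt(45126.0) = 212.42881 cm/s
v = 0.93 * 212.42881 = 197.5588 cm/s

197.5588 cm/s


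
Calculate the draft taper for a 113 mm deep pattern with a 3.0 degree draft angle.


Formula: taper = depth * tan(draft_angle)
tan(3.0 deg) = 0.0524078
taper = 113 mm * 0.0524078 = 5.9221 mm

Answer: 5.9221 mm


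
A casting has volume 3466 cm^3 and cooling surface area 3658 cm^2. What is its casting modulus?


Formula: Casting Modulus M = V / A
M = 3466 cm^3 / 3658 cm^2 = 0.9475 cm

0.9475 cm


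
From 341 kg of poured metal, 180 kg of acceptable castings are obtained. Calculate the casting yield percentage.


Formula: Casting Yield = (W_good / W_total) * 100
Yield = (180 kg / 341 kg) * 100 = 52.7859%

Final answer: 52.7859%


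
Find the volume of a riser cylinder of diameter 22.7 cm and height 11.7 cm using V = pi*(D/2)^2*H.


Formula: V = pi * (D/2)^2 * H  (cylinder volume)
Radius = D/2 = 22.7/2 = 11.35 cm
V = pi * 11.35^2 * 11.7 = 4735.0815 cm^3

4735.0815 cm^3


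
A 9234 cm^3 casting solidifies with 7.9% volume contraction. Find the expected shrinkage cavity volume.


Formula: V_shrink = V_casting * shrinkage_pct / 100
V_shrink = 9234 cm^3 * 7.9 / 100 = 729.4860 cm^3

Answer: 729.4860 cm^3


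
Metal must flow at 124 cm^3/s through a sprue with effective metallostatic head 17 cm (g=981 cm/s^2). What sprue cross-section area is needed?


Formula: v = sqrt(2*g*h), A = Q/v
Velocity: v = sqrt(2 * 981 * 17) = sqrt(33354) = 182.6308 cm/s
Sprue area: A = Q / v = 124 / 182.6308 = 0.6790 cm^2


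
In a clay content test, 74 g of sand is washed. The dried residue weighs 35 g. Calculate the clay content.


Formula: Clay% = (W_total - W_washed) / W_total * 100
Clay mass = 74 - 35 = 39 g
Clay% = 39 / 74 * 100 = 52.7027%


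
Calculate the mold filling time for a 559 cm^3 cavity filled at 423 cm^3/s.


Formula: t_fill = V_mold / Q_flow
t = 559 cm^3 / 423 cm^3/s = 1.3215 s


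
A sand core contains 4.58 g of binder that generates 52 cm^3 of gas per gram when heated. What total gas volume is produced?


Formula: V_gas = W_binder * gas_evolution_rate
V = 4.58 g * 52 cm^3/g = 238.1600 cm^3

238.1600 cm^3


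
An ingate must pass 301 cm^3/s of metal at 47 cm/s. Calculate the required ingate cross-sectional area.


Formula: A_ingate = Q / v  (continuity equation)
A = 301 cm^3/s / 47 cm/s = 6.4043 cm^2


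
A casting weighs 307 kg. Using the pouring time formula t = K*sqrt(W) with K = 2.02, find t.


Formula: t = K * sqrt(W)
sqrt(W) = sqrt(307) = 17.52142
t = 2.02 * 17.52142 = 35.3933 s

35.3933 s


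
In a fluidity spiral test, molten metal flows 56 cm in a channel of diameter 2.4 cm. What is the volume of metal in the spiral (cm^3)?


Formula: V = pi * (d/2)^2 * L  (cylinder volume)
Radius = 2.4/2 = 1.2 cm
V = pi * 1.2^2 * 56 = 253.3380 cm^3

253.3380 cm^3


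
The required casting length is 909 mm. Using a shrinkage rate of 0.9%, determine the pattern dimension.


Formula: L_pattern = L_casting * (1 + shrinkage_rate/100)
Shrinkage factor = 1 + 0.9/100 = 1.009
L_pattern = 909 mm * 1.009 = 917.1810 mm

917.1810 mm


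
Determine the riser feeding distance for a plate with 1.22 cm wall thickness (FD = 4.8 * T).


Formula: FD = 4.8 * T  (riser feeding-distance rule)
FD = 4.8 * 1.22 cm = 5.8560 cm

5.8560 cm


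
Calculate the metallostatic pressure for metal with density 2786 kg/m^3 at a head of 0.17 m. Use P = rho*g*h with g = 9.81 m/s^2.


Formula: P = rho * g * h
rho * g = 2786 * 9.81 = 27330.66 N/m^3
P = 27330.66 * 0.17 = 4646.2122 Pa

Final answer: 4646.2122 Pa


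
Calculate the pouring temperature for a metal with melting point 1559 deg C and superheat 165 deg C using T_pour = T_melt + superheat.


Formula: T_pour = T_melt + Superheat
T_pour = 1559 + 165 = 1724 deg C

Answer: 1724 deg C


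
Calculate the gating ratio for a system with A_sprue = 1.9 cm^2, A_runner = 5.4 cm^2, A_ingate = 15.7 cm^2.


Sprue:Runner:Ingate = 1 : 5.4/1.9 : 15.7/1.9 = 1:2.84:8.26

1:2.84:8.26


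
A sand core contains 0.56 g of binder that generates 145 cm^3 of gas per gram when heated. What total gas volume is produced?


Formula: V_gas = W_binder * gas_evolution_rate
V = 0.56 g * 145 cm^3/g = 81.2000 cm^3

81.2000 cm^3


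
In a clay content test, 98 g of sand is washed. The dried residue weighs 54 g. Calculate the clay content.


Formula: Clay% = (W_total - W_washed) / W_total * 100
Clay mass = 98 - 54 = 44 g
Clay% = 44 / 98 * 100 = 44.8980%

44.8980%


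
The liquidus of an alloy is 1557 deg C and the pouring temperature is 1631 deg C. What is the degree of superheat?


Formula: Superheat = T_pour - T_melt
Superheat = 1631 - 1557 = 74 deg C

Answer: 74 deg C


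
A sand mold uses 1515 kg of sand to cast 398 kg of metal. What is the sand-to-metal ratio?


Formula: Sand-to-Metal Ratio = W_sand / W_metal
Ratio = 1515 kg / 398 kg = 3.8065

Final answer: 3.8065


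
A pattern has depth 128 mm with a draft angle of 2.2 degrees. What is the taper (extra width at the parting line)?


Formula: taper = depth * tan(draft_angle)
tan(2.2 deg) = 0.0384161
taper = 128 mm * 0.0384161 = 4.9173 mm

Final answer: 4.9173 mm


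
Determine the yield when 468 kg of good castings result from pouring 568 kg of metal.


Formula: Casting Yield = (W_good / W_total) * 100
Yield = (468 kg / 568 kg) * 100 = 82.3944%


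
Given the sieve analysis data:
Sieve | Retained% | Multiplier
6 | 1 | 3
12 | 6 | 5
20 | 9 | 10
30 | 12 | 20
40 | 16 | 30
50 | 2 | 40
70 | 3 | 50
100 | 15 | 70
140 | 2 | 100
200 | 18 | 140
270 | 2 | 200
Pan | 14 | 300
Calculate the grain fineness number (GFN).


Formula: GFN = sum(pct * multiplier) / sum(pct)
sum(pct * multiplier) = 9443
sum(pct) = 100
GFN = 9443 / 100 = 94.43


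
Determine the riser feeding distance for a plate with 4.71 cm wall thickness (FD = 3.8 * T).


Formula: FD = 3.8 * T  (riser feeding-distance rule)
FD = 3.8 * 4.71 cm = 17.8980 cm

17.8980 cm


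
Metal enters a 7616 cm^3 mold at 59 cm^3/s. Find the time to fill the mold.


Formula: t_fill = V_mold / Q_flow
t = 7616 cm^3 / 59 cm^3/s = 129.0847 s

Final answer: 129.0847 s


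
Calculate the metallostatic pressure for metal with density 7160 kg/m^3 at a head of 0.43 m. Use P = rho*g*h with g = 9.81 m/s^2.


Formula: P = rho * g * h
rho * g = 7160 * 9.81 = 70239.6 N/m^3
P = 70239.6 * 0.43 = 30203.0280 Pa

Answer: 30203.0280 Pa


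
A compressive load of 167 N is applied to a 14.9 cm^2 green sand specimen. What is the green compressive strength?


Formula: Compressive Strength = Force / Area
Strength = 167 N / 14.9 cm^2 = 11.2081 N/cm^2

Final answer: 11.2081 N/cm^2


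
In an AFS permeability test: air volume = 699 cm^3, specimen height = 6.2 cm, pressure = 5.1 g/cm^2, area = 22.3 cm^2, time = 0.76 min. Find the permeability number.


Formula: Permeability Number P = (V * H) / (p * A * t)
Numerator: V * H = 699 * 6.2 = 4333.8
Denominator: p * A * t = 5.1 * 22.3 * 0.76 = 86.4348
P = 4333.8 / 86.4348 = 50.1395

Final answer: 50.1395


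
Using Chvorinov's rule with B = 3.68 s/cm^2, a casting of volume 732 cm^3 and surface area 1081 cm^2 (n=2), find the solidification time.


Formula: t_s = B * (V/A)^n  (Chvorinov's rule, n=2)
Modulus M = V/A = 732/1081 = 0.677151 cm
M^2 = 0.677151^2 = 0.458533 cm^2
t_s = 3.68 * 0.458533 = 1.6874 s

Final answer: 1.6874 s


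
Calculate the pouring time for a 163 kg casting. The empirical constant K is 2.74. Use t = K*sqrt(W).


Formula: t = K * sqrt(W)
sqrt(W) = sqrt(163) = 12.76715
t = 2.74 * 12.76715 = 34.9820 s

Final answer: 34.9820 s


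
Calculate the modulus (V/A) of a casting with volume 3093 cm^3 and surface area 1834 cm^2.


Formula: Casting Modulus M = V / A
M = 3093 cm^3 / 1834 cm^2 = 1.6865 cm

Answer: 1.6865 cm


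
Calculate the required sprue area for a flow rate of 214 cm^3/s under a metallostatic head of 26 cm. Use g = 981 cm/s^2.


Formula: v = sqrt(2*g*h), A = Q/v
Velocity: v = sqrt(2 * 981 * 26) = sqrt(51012) = 225.8584 cm/s
Sprue area: A = Q / v = 214 / 225.8584 = 0.9475 cm^2

Final answer: 0.9475 cm^2


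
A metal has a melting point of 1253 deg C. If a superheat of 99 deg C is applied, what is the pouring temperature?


Formula: T_pour = T_melt + Superheat
T_pour = 1253 + 99 = 1352 deg C

1352 deg C


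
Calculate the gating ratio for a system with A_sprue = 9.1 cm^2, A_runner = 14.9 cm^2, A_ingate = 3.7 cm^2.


Sprue:Runner:Ingate = 1 : 14.9/9.1 : 3.7/9.1 = 1:1.64:0.41

Answer: 1:1.64:0.41


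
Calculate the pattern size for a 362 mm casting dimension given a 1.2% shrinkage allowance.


Formula: L_pattern = L_casting * (1 + shrinkage_rate/100)
Shrinkage factor = 1 + 1.2/100 = 1.012
L_pattern = 362 mm * 1.012 = 366.3440 mm

Final answer: 366.3440 mm


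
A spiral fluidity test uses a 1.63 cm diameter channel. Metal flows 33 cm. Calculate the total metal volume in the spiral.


Formula: V = pi * (d/2)^2 * L  (cylinder volume)
Radius = 1.63/2 = 0.815 cm
V = pi * 0.815^2 * 33 = 68.8619 cm^3

68.8619 cm^3


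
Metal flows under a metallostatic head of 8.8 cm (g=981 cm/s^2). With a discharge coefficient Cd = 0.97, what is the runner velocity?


Formula: v = Cd * sqrt(2 * g * h)  (Torricelli with discharge coefficient)
2*g*h = 2 * 981 * 8.8 = 17265.6 cm^2/s^2
sqrt(17265.6) = 131.39863 cm/s
v = 0.97 * 131.39863 = 127.4567 cm/s

Answer: 127.4567 cm/s


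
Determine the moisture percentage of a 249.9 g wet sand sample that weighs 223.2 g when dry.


Formula: MC = (W_wet - W_dry) / W_wet * 100
Water mass = 249.9 - 223.2 = 26.7 g
MC = 26.7 / 249.9 * 100 = 10.6843%

Final answer: 10.6843%


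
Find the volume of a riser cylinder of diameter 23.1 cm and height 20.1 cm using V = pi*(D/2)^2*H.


Formula: V = pi * (D/2)^2 * H  (cylinder volume)
Radius = D/2 = 23.1/2 = 11.55 cm
V = pi * 11.55^2 * 20.1 = 8423.8359 cm^3

Final answer: 8423.8359 cm^3


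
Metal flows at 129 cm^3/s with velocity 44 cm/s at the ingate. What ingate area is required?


Formula: A_ingate = Q / v  (continuity equation)
A = 129 cm^3/s / 44 cm/s = 2.9318 cm^2


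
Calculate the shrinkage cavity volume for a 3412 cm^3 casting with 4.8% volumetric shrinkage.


Formula: V_shrink = V_casting * shrinkage_pct / 100
V_shrink = 3412 cm^3 * 4.8 / 100 = 163.7760 cm^3

163.7760 cm^3


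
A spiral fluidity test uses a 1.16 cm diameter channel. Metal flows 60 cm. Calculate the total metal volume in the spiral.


Formula: V = pi * (d/2)^2 * L  (cylinder volume)
Radius = 1.16/2 = 0.58 cm
V = pi * 0.58^2 * 60 = 63.4099 cm^3


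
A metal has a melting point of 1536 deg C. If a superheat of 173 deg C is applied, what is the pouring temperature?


Formula: T_pour = T_melt + Superheat
T_pour = 1536 + 173 = 1709 deg C

Final answer: 1709 deg C


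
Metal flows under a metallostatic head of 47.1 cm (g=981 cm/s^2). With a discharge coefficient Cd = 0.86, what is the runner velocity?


Formula: v = Cd * sqrt(2 * g * h)  (Torricelli with discharge coefficient)
2*g*h = 2 * 981 * 47.1 = 92410.2 cm^2/s^2
sqrt(92410.2) = 303.99046 cm/s
v = 0.86 * 303.99046 = 261.4318 cm/s


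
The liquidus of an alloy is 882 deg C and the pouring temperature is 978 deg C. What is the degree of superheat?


Formula: Superheat = T_pour - T_melt
Superheat = 978 - 882 = 96 deg C

Final answer: 96 deg C


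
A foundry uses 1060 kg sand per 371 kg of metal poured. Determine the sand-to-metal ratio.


Formula: Sand-to-Metal Ratio = W_sand / W_metal
Ratio = 1060 kg / 371 kg = 2.8571

Final answer: 2.8571


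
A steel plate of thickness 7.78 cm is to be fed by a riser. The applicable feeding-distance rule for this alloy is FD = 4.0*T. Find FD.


Formula: FD = 4.0 * T  (riser feeding-distance rule)
FD = 4.0 * 7.78 cm = 31.1200 cm

31.1200 cm


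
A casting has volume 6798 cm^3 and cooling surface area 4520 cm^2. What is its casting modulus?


Formula: Casting Modulus M = V / A
M = 6798 cm^3 / 4520 cm^2 = 1.5040 cm

Final answer: 1.5040 cm


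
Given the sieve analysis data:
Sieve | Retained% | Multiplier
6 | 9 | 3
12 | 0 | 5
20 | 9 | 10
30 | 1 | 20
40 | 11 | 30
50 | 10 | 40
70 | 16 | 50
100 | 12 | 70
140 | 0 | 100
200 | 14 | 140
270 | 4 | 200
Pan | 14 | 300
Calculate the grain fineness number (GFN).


Formula: GFN = sum(pct * multiplier) / sum(pct)
sum(pct * multiplier) = 9467
sum(pct) = 100
GFN = 9467 / 100 = 94.67

94.67


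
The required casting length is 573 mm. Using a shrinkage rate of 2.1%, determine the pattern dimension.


Formula: L_pattern = L_casting * (1 + shrinkage_rate/100)
Shrinkage factor = 1 + 2.1/100 = 1.021
L_pattern = 573 mm * 1.021 = 585.0330 mm

Answer: 585.0330 mm


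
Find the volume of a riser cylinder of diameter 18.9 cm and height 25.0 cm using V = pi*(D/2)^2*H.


Formula: V = pi * (D/2)^2 * H  (cylinder volume)
Radius = D/2 = 18.9/2 = 9.45 cm
V = pi * 9.45^2 * 25.0 = 7013.8019 cm^3

7013.8019 cm^3


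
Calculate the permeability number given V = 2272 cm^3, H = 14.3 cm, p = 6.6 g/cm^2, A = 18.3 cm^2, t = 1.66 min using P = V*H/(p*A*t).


Formula: Permeability Number P = (V * H) / (p * A * t)
Numerator: V * H = 2272 * 14.3 = 32489.6
Denominator: p * A * t = 6.6 * 18.3 * 1.66 = 200.4948
P = 32489.6 / 200.4948 = 162.0471


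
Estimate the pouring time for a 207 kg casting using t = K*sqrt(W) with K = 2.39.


Formula: t = K * sqrt(W)
sqrt(W) = sqrt(207) = 14.38749
t = 2.39 * 14.38749 = 34.3861 s

34.3861 s


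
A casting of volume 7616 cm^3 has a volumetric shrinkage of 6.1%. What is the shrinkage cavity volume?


Formula: V_shrink = V_casting * shrinkage_pct / 100
V_shrink = 7616 cm^3 * 6.1 / 100 = 464.5760 cm^3


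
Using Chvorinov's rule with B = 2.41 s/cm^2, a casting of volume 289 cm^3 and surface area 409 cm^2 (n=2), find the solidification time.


Formula: t_s = B * (V/A)^n  (Chvorinov's rule, n=2)
Modulus M = V/A = 289/409 = 0.706601 cm
M^2 = 0.706601^2 = 0.499285 cm^2
t_s = 2.41 * 0.499285 = 1.2033 s

1.2033 s


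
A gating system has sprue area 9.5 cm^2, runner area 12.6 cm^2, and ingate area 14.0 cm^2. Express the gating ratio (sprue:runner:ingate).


Sprue:Runner:Ingate = 1 : 12.6/9.5 : 14.0/9.5 = 1:1.33:1.47

Answer: 1:1.33:1.47


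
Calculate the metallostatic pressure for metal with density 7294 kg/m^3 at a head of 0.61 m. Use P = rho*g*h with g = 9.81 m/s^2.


Formula: P = rho * g * h
rho * g = 7294 * 9.81 = 71554.14 N/m^3
P = 71554.14 * 0.61 = 43648.0254 Pa

Answer: 43648.0254 Pa


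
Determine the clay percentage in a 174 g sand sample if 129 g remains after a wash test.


Formula: Clay% = (W_total - W_washed) / W_total * 100
Clay mass = 174 - 129 = 45 g
Clay% = 45 / 174 * 100 = 25.8621%

Answer: 25.8621%


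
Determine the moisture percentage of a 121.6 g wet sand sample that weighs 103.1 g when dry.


Formula: MC = (W_wet - W_dry) / W_wet * 100
Water mass = 121.6 - 103.1 = 18.5 g
MC = 18.5 / 121.6 * 100 = 15.2138%

Final answer: 15.2138%


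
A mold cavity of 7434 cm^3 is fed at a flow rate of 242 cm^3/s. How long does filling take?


Formula: t_fill = V_mold / Q_flow
t = 7434 cm^3 / 242 cm^3/s = 30.7190 s


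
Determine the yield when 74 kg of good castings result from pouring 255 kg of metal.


Formula: Casting Yield = (W_good / W_total) * 100
Yield = (74 kg / 255 kg) * 100 = 29.0196%

Final answer: 29.0196%


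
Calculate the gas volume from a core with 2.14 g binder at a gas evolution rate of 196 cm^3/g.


Formula: V_gas = W_binder * gas_evolution_rate
V = 2.14 g * 196 cm^3/g = 419.4400 cm^3


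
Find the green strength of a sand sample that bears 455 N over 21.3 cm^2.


Formula: Compressive Strength = Force / Area
Strength = 455 N / 21.3 cm^2 = 21.3615 N/cm^2


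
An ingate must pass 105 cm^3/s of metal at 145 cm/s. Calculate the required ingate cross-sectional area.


Formula: A_ingate = Q / v  (continuity equation)
A = 105 cm^3/s / 145 cm/s = 0.7241 cm^2

Answer: 0.7241 cm^2


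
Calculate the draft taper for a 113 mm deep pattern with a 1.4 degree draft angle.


Formula: taper = depth * tan(draft_angle)
tan(1.4 deg) = 0.0244395
taper = 113 mm * 0.0244395 = 2.7617 mm


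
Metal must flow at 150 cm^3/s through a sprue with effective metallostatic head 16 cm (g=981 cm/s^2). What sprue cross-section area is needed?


Formula: v = sqrt(2*g*h), A = Q/v
Velocity: v = sqrt(2 * 981 * 16) = sqrt(31392) = 177.1779 cm/s
Sprue area: A = Q / v = 150 / 177.1779 = 0.8466 cm^2

Answer: 0.8466 cm^2


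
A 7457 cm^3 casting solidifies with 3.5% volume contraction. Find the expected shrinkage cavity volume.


Formula: V_shrink = V_casting * shrinkage_pct / 100
V_shrink = 7457 cm^3 * 3.5 / 100 = 260.9950 cm^3

Final answer: 260.9950 cm^3


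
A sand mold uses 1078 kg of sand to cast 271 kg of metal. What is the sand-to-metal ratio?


Formula: Sand-to-Metal Ratio = W_sand / W_metal
Ratio = 1078 kg / 271 kg = 3.9779

3.9779


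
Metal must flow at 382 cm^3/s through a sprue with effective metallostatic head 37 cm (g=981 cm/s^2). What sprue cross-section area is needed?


Formula: v = sqrt(2*g*h), A = Q/v
Velocity: v = sqrt(2 * 981 * 37) = sqrt(72594) = 269.4327 cm/s
Sprue area: A = Q / v = 382 / 269.4327 = 1.4178 cm^2


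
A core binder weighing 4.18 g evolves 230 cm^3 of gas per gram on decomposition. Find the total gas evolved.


Formula: V_gas = W_binder * gas_evolution_rate
V = 4.18 g * 230 cm^3/g = 961.4000 cm^3


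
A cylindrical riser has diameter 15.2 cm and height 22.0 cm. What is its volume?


Formula: V = pi * (D/2)^2 * H  (cylinder volume)
Radius = D/2 = 15.2/2 = 7.6 cm
V = pi * 7.6^2 * 22.0 = 3992.0846 cm^3

Answer: 3992.0846 cm^3


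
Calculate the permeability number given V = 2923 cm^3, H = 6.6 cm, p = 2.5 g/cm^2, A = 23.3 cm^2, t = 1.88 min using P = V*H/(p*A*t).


Formula: Permeability Number P = (V * H) / (p * A * t)
Numerator: V * H = 2923 * 6.6 = 19291.8
Denominator: p * A * t = 2.5 * 23.3 * 1.88 = 109.51
P = 19291.8 / 109.51 = 176.1647

Final answer: 176.1647


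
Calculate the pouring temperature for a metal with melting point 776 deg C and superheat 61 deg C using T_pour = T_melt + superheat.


Formula: T_pour = T_melt + Superheat
T_pour = 776 + 61 = 837 deg C

837 deg C


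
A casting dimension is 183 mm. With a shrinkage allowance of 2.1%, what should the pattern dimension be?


Formula: L_pattern = L_casting * (1 + shrinkage_rate/100)
Shrinkage factor = 1 + 2.1/100 = 1.021
L_pattern = 183 mm * 1.021 = 186.8430 mm

Final answer: 186.8430 mm


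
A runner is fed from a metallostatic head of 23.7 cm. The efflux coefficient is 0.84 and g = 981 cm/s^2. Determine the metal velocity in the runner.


Formula: v = Cd * sqrt(2 * g * h)  (Torricelli with discharge coefficient)
2*g*h = 2 * 981 * 23.7 = 46499.4 cm^2/s^2
sqrt(46499.4) = 215.63720 cm/s
v = 0.84 * 215.63720 = 181.1352 cm/s

Final answer: 181.1352 cm/s


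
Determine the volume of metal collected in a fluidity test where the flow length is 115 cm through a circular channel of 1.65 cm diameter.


Formula: V = pi * (d/2)^2 * L  (cylinder volume)
Radius = 1.65/2 = 0.825 cm
V = pi * 0.825^2 * 115 = 245.8983 cm^3

245.8983 cm^3


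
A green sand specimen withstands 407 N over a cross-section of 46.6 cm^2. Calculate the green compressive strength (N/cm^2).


Formula: Compressive Strength = Force / Area
Strength = 407 N / 46.6 cm^2 = 8.7339 N/cm^2


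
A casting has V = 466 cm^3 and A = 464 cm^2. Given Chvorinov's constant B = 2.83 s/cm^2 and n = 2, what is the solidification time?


Formula: t_s = B * (V/A)^n  (Chvorinov's rule, n=2)
Modulus M = V/A = 466/464 = 1.004310 cm
M^2 = 1.004310^2 = 1.008639 cm^2
t_s = 2.83 * 1.008639 = 2.8544 s

Answer: 2.8544 s


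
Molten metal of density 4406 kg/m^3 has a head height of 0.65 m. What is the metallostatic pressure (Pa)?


Formula: P = rho * g * h
rho * g = 4406 * 9.81 = 43222.86 N/m^3
P = 43222.86 * 0.65 = 28094.8590 Pa

Final answer: 28094.8590 Pa


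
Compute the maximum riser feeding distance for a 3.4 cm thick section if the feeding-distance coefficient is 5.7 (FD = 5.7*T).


Formula: FD = 5.7 * T  (riser feeding-distance rule)
FD = 5.7 * 3.4 cm = 19.3800 cm

19.3800 cm


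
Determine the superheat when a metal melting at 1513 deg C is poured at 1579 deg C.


Formula: Superheat = T_pour - T_melt
Superheat = 1579 - 1513 = 66 deg C

Answer: 66 deg C


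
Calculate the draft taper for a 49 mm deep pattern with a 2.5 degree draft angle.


Formula: taper = depth * tan(draft_angle)
tan(2.5 deg) = 0.0436609
taper = 49 mm * 0.0436609 = 2.1394 mm

Final answer: 2.1394 mm


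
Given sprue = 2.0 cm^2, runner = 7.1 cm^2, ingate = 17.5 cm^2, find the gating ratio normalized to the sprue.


Sprue:Runner:Ingate = 1 : 7.1/2.0 : 17.5/2.0 = 1:3.55:8.75

Answer: 1:3.55:8.75


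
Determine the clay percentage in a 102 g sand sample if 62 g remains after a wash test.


Formula: Clay% = (W_total - W_washed) / W_total * 100
Clay mass = 102 - 62 = 40 g
Clay% = 40 / 102 * 100 = 39.2157%

Final answer: 39.2157%


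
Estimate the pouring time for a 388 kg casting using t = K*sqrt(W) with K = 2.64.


Formula: t = K * sqrt(W)
sqrt(W) = sqrt(388) = 19.69772
t = 2.64 * 19.69772 = 52.0020 s


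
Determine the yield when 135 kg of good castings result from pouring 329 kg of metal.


Formula: Casting Yield = (W_good / W_total) * 100
Yield = (135 kg / 329 kg) * 100 = 41.0334%


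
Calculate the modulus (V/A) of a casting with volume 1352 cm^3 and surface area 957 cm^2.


Formula: Casting Modulus M = V / A
M = 1352 cm^3 / 957 cm^2 = 1.4127 cm

1.4127 cm


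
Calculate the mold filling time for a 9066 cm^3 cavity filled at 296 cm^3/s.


Formula: t_fill = V_mold / Q_flow
t = 9066 cm^3 / 296 cm^3/s = 30.6284 s

Answer: 30.6284 s


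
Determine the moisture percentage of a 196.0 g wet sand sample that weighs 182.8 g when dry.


Formula: MC = (W_wet - W_dry) / W_wet * 100
Water mass = 196.0 - 182.8 = 13.2 g
MC = 13.2 / 196.0 * 100 = 6.7347%


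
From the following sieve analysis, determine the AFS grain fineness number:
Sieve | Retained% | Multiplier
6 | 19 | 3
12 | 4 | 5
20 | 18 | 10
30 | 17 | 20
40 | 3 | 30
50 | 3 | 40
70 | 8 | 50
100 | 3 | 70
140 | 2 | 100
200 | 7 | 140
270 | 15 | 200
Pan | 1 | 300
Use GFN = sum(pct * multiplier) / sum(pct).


Formula: GFN = sum(pct * multiplier) / sum(pct)
sum(pct * multiplier) = 5897
sum(pct) = 100
GFN = 5897 / 100 = 58.97

Final answer: 58.97


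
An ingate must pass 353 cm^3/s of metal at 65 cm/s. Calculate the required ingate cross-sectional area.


Formula: A_ingate = Q / v  (continuity equation)
A = 353 cm^3/s / 65 cm/s = 5.4308 cm^2

Answer: 5.4308 cm^2


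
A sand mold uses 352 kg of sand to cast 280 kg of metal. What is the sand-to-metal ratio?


Formula: Sand-to-Metal Ratio = W_sand / W_metal
Ratio = 352 kg / 280 kg = 1.2571

Answer: 1.2571


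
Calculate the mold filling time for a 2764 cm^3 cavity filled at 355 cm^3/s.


Formula: t_fill = V_mold / Q_flow
t = 2764 cm^3 / 355 cm^3/s = 7.7859 s

Answer: 7.7859 s


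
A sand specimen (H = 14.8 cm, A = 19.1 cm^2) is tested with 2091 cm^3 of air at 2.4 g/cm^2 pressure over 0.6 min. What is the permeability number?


Formula: Permeability Number P = (V * H) / (p * A * t)
Numerator: V * H = 2091 * 14.8 = 30946.8
Denominator: p * A * t = 2.4 * 19.1 * 0.6 = 27.504
P = 30946.8 / 27.504 = 1125.1745

Final answer: 1125.1745
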